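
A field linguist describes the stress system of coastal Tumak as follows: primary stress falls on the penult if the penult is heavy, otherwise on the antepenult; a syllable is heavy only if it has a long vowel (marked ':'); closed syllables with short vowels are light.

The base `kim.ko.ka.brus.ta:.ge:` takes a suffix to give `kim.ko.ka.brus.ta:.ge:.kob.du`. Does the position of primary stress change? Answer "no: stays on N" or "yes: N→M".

Base `kim.ko.ka.brus.ta:.ge:` (6 syllables):
  Weights: 4 brus L, 5 ta: H, 6 ge: H.
  The penult (syllable 5, ta:) is heavy, so it takes stress.
  → primary stress on syllable 5.
Suffixed `kim.ko.ka.brus.ta:.ge:.kob.du` (8 syllables):
  Weights: 6 ge: H, 7 kob L, 8 du L.
  The penult (syllable 7, kob) is light, so stress falls on the antepenult (syllable 6, ge:).
  → primary stress on syllable 6.

yes: 5→6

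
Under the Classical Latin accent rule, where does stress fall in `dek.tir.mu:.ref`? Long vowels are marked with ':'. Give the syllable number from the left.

Classical Latin: stress the penult if heavy (long vowel or closed), else the antepenult.
Weights: 2 tir H, 3 mu: H, 4 ref H.
The penult (syllable 3, mu:) is heavy, so it takes stress.
Stress on syllable 3: dek.tir.ˈmu:.ref.

3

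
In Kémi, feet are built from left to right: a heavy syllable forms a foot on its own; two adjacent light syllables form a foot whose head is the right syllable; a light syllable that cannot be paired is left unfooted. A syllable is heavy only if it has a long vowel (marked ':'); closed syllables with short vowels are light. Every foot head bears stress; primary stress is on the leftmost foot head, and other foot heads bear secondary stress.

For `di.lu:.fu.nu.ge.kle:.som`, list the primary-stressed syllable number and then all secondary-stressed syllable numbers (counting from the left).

Weights: 1 di L, 2 lu: H, 3 fu L, 4 nu L, 5 ge L, 6 kle: H, 7 som L.
Parse left to right (heavy = foot alone; LL = one foot; stranded L unfooted): di (ˈlu:) (fu.ˈnu) ge (ˈkle:) som.
Foot heads: 2, 4, 6.
Primary stress on the leftmost head = syllable 2.
Secondary stress on 4, 6: di.ˈlu:.fu.ˌnu.ge.ˌkle:.som.

primary 2, secondary 4, 6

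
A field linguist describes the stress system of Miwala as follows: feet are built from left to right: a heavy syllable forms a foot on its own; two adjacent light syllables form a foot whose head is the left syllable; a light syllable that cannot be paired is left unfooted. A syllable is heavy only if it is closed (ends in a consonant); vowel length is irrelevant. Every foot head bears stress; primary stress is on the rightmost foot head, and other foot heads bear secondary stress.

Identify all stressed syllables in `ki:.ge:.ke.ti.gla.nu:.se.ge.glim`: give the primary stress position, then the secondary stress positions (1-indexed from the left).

Weights: 1 ki: L, 2 ge: L, 3 ke L, 4 ti L, 5 gla L, 6 nu: L, 7 se L, 8 ge L, 9 glim H.
Parse left to right (heavy = foot alone; LL = one foot; stranded L unfooted): (ˈki:.ge:) (ˈke.ti) (ˈgla.nu:) (ˈse.ge) (ˈglim).
Foot heads: 1, 3, 5, 7, 9.
Primary stress on the rightmost head = syllable 9.
Secondary stress on 1, 3, 5, 7: ˌki:.ge:.ˌke.ti.ˌgla.nu:.ˌse.ge.ˈglim.

primary 9, secondary 1, 3, 5, 7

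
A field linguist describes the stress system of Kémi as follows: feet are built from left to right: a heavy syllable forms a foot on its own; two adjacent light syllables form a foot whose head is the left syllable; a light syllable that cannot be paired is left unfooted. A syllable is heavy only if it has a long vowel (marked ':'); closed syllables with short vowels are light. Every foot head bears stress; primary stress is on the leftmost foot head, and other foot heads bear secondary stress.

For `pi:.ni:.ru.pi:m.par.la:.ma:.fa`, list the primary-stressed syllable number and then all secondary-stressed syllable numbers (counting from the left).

primary 1, secondary 2, 4, 6, 7

Weights: 1 pi: H, 2 ni: H, 3 ru L, 4 pi:m H, 5 par L, 6 la: H, 7 ma: H, 8 fa L.
Parse left to right (heavy = foot alone; LL = one foot; stranded L unfooted): (ˈpi:) (ˈni:) ru (ˈpi:m) par (ˈla:) (ˈma:) fa.
Foot heads: 1, 2, 4, 6, 7.
Primary stress on the leftmost head = syllable 1.
Secondary stress on 2, 4, 6, 7: ˈpi:.ˌni:.ru.ˌpi:m.par.ˌla:.ˌma:.fa.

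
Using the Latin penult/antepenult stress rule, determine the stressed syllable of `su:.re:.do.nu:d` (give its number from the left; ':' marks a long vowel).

Classical Latin: stress the penult if heavy (long vowel or closed), else the antepenult.
Weights: 2 re: H, 3 do L, 4 nu:d H.
The penult (syllable 3, do) is light, so stress falls on the antepenult (syllable 2, re:).
Stress on syllable 2: su:.ˈre:.do.nu:d.

2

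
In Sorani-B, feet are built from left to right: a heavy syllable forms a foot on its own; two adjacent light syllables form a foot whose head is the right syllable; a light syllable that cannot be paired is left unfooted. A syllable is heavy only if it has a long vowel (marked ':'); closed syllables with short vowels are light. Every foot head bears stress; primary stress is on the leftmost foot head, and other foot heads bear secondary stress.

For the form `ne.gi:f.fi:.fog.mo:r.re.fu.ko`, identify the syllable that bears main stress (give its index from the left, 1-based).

Weights: 1 ne L, 2 gi:f H, 3 fi: H, 4 fog L, 5 mo:r H, 6 re L, 7 fu L, 8 ko L.
Parse left to right (heavy = foot alone; LL = one foot; stranded L unfooted): ne (ˈgi:f) (ˈfi:) fog (ˈmo:r) (re.ˈfu) ko.
Foot heads: 2, 3, 5, 7.
Primary stress on the leftmost head = syllable 2.
Primary stress: syllable 2 → ne.ˈgi:f.fi:.fog.mo:r.re.fu.ko.

2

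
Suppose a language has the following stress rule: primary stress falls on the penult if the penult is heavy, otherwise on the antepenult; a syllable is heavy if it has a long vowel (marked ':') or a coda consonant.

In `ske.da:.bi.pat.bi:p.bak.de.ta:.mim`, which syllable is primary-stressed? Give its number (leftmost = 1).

Weights: 7 de L, 8 ta: H, 9 mim H.
The penult (syllable 8, ta:) is heavy, so it takes stress.
Primary stress: syllable 8 → ske.da:.bi.pat.bi:p.bak.de.ˈta:.mim.

8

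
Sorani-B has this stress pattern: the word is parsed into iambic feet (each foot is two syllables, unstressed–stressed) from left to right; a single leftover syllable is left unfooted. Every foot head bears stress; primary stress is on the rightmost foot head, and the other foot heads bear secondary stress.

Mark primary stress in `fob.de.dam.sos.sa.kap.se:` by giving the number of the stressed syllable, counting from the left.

Parse left to right into iambic (σˈσ) feet: (fob.ˈde) (dam.ˈsos) (sa.ˈkap) se:. Syllable 7 is left unfooted.
Foot heads (stressed positions): 2, 4, 6.
End Rule Rightmost: primary stress on the rightmost head = syllable 6.
Primary stress: syllable 6 → fob.de.dam.sos.sa.ˈkap.se:.

6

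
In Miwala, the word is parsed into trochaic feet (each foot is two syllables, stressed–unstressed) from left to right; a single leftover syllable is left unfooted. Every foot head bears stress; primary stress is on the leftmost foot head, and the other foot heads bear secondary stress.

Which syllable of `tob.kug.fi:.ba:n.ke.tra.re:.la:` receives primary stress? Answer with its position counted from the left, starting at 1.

1

Parse left to right into trochaic (ˈσσ) feet: (ˈtob.kug) (ˈfi:.ba:n) (ˈke.tra) (ˈre:.la:).
Foot heads (stressed positions): 1, 3, 5, 7.
End Rule Leftmost: primary stress on the leftmost head = syllable 1.
Primary stress: syllable 1 → ˈtob.kug.fi:.ba:n.ke.tra.re:.la:.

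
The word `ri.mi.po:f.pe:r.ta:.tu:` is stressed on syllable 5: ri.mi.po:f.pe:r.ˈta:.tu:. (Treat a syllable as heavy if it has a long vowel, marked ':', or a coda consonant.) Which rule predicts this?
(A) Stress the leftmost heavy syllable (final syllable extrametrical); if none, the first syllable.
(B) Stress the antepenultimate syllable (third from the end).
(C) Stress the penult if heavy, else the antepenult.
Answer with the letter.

C

Rule A → syllable 3 (observed: 5).
Rule B → syllable 4 (observed: 5).
Rule C → syllable 5 ✓.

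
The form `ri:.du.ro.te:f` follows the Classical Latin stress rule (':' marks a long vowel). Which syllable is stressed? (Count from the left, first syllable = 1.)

2

Classical Latin: stress the penult if heavy (long vowel or closed), else the antepenult.
Weights: 2 du L, 3 ro L, 4 te:f H.
The penult (syllable 3, ro) is light, so stress falls on the antepenult (syllable 2, du).
Stress on syllable 2: ri:.ˈdu.ro.te:f.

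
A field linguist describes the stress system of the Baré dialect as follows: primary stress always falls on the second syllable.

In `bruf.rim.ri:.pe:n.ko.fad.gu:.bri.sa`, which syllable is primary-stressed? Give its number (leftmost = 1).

2

The word has 9 syllables; the second syllable is syllable 2 (rim).
Primary stress: syllable 2 → bruf.ˈrim.ri:.pe:n.ko.fad.gu:.bri.sa.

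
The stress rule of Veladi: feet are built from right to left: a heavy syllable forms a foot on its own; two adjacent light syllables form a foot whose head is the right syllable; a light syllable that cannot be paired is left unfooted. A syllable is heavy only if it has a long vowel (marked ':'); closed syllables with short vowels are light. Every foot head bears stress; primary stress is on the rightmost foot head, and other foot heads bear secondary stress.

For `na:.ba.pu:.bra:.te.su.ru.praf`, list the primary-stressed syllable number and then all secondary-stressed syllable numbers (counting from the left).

primary 8, secondary 1, 3, 4, 6

Weights: 1 na: H, 2 ba L, 3 pu: H, 4 bra: H, 5 te L, 6 su L, 7 ru L, 8 praf L.
Parse right to left (heavy = foot alone; LL = one foot; stranded L unfooted): (ˈna:) ba (ˈpu:) (ˈbra:) (te.ˈsu) (ru.ˈpraf).
Foot heads: 1, 3, 4, 6, 8.
Primary stress on the rightmost head = syllable 8.
Secondary stress on 1, 3, 4, 6: ˌna:.ba.ˌpu:.ˌbra:.te.ˌsu.ru.ˈpraf.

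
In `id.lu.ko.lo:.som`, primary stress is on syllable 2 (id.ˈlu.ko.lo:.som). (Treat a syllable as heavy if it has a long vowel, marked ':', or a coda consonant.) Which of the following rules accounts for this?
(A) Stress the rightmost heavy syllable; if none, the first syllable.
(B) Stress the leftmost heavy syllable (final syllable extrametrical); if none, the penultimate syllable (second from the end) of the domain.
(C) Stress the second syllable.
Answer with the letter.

C

Rule A → syllable 5 (observed: 2).
Rule B → syllable 1 (observed: 2).
Rule C → syllable 2 ✓.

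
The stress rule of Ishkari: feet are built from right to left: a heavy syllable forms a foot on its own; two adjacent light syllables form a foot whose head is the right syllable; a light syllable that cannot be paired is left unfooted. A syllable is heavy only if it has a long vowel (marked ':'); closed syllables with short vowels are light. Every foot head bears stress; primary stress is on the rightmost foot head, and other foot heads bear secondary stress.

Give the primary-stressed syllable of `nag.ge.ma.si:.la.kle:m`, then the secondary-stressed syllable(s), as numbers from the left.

Weights: 1 nag L, 2 ge L, 3 ma L, 4 si: H, 5 la L, 6 kle:m H.
Parse right to left (heavy = foot alone; LL = one foot; stranded L unfooted): nag (ge.ˈma) (ˈsi:) la (ˈkle:m).
Foot heads: 3, 4, 6.
Primary stress on the rightmost head = syllable 6.
Secondary stress on 3, 4: nag.ge.ˌma.ˌsi:.la.ˈkle:m.

primary 6, secondary 3, 4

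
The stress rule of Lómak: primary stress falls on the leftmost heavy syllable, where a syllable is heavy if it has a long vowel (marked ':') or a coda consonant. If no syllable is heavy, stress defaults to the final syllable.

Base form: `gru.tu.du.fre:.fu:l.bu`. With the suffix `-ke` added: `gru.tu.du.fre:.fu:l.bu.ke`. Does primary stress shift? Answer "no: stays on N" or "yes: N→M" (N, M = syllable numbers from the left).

Base `gru.tu.du.fre:.fu:l.bu` (6 syllables):
  Weights: 1 gru L, 2 tu L, 3 du L, 4 fre: H, 5 fu:l H, 6 bu L.
  Heavy syllables in the domain: 4, 5. The leftmost is syllable 4 (fre:).
  → primary stress on syllable 4.
Suffixed `gru.tu.du.fre:.fu:l.bu.ke` (7 syllables):
  Weights: 1 gru L, 2 tu L, 3 du L, 4 fre: H, 5 fu:l H, 6 bu L, 7 ke L.
  Heavy syllables in the domain: 4, 5. The leftmost is syllable 4 (fre:).
  → primary stress on syllable 4.

no: stays on 4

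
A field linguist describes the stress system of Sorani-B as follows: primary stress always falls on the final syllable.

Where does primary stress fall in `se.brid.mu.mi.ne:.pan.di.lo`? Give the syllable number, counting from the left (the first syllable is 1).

8

The word has 8 syllables; the final syllable is syllable 8 (lo).
Primary stress: syllable 8 → se.brid.mu.mi.ne:.pan.di.ˈlo.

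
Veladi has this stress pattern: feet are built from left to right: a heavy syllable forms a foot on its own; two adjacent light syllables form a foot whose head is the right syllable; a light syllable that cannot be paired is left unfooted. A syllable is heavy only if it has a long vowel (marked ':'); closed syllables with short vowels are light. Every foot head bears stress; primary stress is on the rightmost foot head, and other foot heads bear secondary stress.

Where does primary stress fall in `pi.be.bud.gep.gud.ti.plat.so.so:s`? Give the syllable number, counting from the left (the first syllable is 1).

Weights: 1 pi L, 2 be L, 3 bud L, 4 gep L, 5 gud L, 6 ti L, 7 plat L, 8 so L, 9 so:s H.
Parse left to right (heavy = foot alone; LL = one foot; stranded L unfooted): (pi.ˈbe) (bud.ˈgep) (gud.ˈti) (plat.ˈso) (ˈso:s).
Foot heads: 2, 4, 6, 8, 9.
Primary stress on the rightmost head = syllable 9.
Primary stress: syllable 9 → pi.be.bud.gep.gud.ti.plat.so.ˈso:s.

9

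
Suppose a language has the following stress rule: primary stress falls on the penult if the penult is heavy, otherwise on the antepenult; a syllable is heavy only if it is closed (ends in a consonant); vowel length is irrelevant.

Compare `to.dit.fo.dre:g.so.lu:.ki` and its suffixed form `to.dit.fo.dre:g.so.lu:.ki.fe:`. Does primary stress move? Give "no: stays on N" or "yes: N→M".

Base `to.dit.fo.dre:g.so.lu:.ki` (7 syllables):
  Weights: 5 so L, 6 lu: L, 7 ki L.
  The penult (syllable 6, lu:) is light, so stress falls on the antepenult (syllable 5, so).
  → primary stress on syllable 5.
Suffixed `to.dit.fo.dre:g.so.lu:.ki.fe:` (8 syllables):
  Weights: 6 lu: L, 7 ki L, 8 fe: L.
  The penult (syllable 7, ki) is light, so stress falls on the antepenult (syllable 6, lu:).
  → primary stress on syllable 6.

yes: 5→6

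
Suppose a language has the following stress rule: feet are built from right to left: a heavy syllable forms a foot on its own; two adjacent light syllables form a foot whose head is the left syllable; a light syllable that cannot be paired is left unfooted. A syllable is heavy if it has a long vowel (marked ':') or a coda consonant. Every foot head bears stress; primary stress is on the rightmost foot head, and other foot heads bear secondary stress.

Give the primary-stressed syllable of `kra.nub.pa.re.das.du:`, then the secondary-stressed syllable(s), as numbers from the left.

Weights: 1 kra L, 2 nub H, 3 pa L, 4 re L, 5 das H, 6 du: H.
Parse right to left (heavy = foot alone; LL = one foot; stranded L unfooted): kra (ˈnub) (ˈpa.re) (ˈdas) (ˈdu:).
Foot heads: 2, 3, 5, 6.
Primary stress on the rightmost head = syllable 6.
Secondary stress on 2, 3, 5: kra.ˌnub.ˌpa.re.ˌdas.ˈdu:.

primary 6, secondary 2, 3, 5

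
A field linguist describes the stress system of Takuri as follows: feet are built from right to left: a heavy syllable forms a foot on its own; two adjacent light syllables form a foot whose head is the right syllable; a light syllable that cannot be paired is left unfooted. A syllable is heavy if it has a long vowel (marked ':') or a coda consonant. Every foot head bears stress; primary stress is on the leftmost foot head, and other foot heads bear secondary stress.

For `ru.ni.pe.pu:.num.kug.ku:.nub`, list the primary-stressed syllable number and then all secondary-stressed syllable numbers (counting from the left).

Weights: 1 ru L, 2 ni L, 3 pe L, 4 pu: H, 5 num H, 6 kug H, 7 ku: H, 8 nub H.
Parse right to left (heavy = foot alone; LL = one foot; stranded L unfooted): ru (ni.ˈpe) (ˈpu:) (ˈnum) (ˈkug) (ˈku:) (ˈnub).
Foot heads: 3, 4, 5, 6, 7, 8.
Primary stress on the leftmost head = syllable 3.
Secondary stress on 4, 5, 6, 7, 8: ru.ni.ˈpe.ˌpu:.ˌnum.ˌkug.ˌku:.ˌnub.

primary 3, secondary 4, 5, 6, 7, 8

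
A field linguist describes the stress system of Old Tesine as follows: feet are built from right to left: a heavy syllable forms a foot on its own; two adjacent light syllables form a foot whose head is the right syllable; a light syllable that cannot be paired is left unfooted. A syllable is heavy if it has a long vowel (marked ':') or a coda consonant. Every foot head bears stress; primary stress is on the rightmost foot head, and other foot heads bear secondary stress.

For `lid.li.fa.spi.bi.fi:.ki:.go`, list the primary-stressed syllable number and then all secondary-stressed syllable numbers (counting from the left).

primary 7, secondary 1, 3, 5, 6

Weights: 1 lid H, 2 li L, 3 fa L, 4 spi L, 5 bi L, 6 fi: H, 7 ki: H, 8 go L.
Parse right to left (heavy = foot alone; LL = one foot; stranded L unfooted): (ˈlid) (li.ˈfa) (spi.ˈbi) (ˈfi:) (ˈki:) go.
Foot heads: 1, 3, 5, 6, 7.
Primary stress on the rightmost head = syllable 7.
Secondary stress on 1, 3, 5, 6: ˌlid.li.ˌfa.spi.ˌbi.ˌfi:.ˈki:.go.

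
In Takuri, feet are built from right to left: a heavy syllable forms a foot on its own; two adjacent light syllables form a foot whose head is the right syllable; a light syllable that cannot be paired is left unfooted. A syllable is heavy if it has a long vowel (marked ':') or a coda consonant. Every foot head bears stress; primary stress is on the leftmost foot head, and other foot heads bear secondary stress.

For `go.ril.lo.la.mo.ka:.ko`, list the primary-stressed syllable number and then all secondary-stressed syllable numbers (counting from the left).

primary 2, secondary 5, 6

Weights: 1 go L, 2 ril H, 3 lo L, 4 la L, 5 mo L, 6 ka: H, 7 ko L.
Parse right to left (heavy = foot alone; LL = one foot; stranded L unfooted): go (ˈril) lo (la.ˈmo) (ˈka:) ko.
Foot heads: 2, 5, 6.
Primary stress on the leftmost head = syllable 2.
Secondary stress on 5, 6: go.ˈril.lo.la.ˌmo.ˌka:.ko.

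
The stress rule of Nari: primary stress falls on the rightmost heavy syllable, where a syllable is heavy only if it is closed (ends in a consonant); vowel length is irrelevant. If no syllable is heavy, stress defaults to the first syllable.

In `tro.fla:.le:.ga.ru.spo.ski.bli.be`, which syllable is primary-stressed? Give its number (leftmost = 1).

1

Weights: 1 tro L, 2 fla: L, 3 le: L, 4 ga L, 5 ru L, 6 spo L, 7 ski L, 8 bli L, 9 be L.
No heavy syllable in the domain; default to the first syllable = syllable 1.
Primary stress: syllable 1 → ˈtro.fla:.le:.ga.ru.spo.ski.bli.be.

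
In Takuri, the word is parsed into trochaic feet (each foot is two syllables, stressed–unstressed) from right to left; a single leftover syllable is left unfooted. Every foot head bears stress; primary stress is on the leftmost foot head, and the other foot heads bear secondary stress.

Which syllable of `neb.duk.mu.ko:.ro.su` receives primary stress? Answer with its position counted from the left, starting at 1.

1

Parse right to left into trochaic (ˈσσ) feet: (ˈneb.duk) (ˈmu.ko:) (ˈro.su).
Foot heads (stressed positions): 1, 3, 5.
End Rule Leftmost: primary stress on the leftmost head = syllable 1.
Primary stress: syllable 1 → ˈneb.duk.mu.ko:.ro.su.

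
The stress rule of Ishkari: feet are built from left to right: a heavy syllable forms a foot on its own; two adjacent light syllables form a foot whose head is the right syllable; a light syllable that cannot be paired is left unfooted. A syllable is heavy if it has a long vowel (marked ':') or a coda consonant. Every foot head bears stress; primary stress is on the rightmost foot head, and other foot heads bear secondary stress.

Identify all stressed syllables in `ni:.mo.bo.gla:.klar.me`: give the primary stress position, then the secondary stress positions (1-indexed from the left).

Weights: 1 ni: H, 2 mo L, 3 bo L, 4 gla: H, 5 klar H, 6 me L.
Parse left to right (heavy = foot alone; LL = one foot; stranded L unfooted): (ˈni:) (mo.ˈbo) (ˈgla:) (ˈklar) me.
Foot heads: 1, 3, 4, 5.
Primary stress on the rightmost head = syllable 5.
Secondary stress on 1, 3, 4: ˌni:.mo.ˌbo.ˌgla:.ˈklar.me.

primary 5, secondary 1, 3, 4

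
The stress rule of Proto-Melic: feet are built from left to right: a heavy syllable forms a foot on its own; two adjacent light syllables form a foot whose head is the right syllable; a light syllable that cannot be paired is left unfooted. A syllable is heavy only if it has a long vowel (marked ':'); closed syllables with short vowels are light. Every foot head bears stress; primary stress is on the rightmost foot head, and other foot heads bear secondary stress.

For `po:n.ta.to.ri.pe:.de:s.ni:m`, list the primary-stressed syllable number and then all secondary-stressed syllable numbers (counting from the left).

Weights: 1 po:n H, 2 ta L, 3 to L, 4 ri L, 5 pe: H, 6 de:s H, 7 ni:m H.
Parse left to right (heavy = foot alone; LL = one foot; stranded L unfooted): (ˈpo:n) (ta.ˈto) ri (ˈpe:) (ˈde:s) (ˈni:m).
Foot heads: 1, 3, 5, 6, 7.
Primary stress on the rightmost head = syllable 7.
Secondary stress on 1, 3, 5, 6: ˌpo:n.ta.ˌto.ri.ˌpe:.ˌde:s.ˈni:m.

primary 7, secondary 1, 3, 5, 6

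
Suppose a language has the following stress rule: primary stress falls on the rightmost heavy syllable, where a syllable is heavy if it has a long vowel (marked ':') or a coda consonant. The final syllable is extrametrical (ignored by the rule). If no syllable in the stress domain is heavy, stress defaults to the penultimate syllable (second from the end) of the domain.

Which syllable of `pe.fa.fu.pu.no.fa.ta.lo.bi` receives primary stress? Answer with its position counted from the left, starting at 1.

The final syllable (9, bi) is extrametrical; the stress domain is syllables 1–8.
Weights: 1 pe L, 2 fa L, 3 fu L, 4 pu L, 5 no L, 6 fa L, 7 ta L, 8 lo L.
No heavy syllable in the domain; default to the penultimate syllable (second from the end) of the domain = syllable 7.
Primary stress: syllable 7 → pe.fa.fu.pu.no.fa.ˈta.lo.bi.

7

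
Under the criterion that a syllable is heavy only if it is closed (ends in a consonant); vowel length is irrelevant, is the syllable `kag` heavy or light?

heavy

`kag`: short vowel, closed (coda /g/). Closed (coda /g/) → heavy.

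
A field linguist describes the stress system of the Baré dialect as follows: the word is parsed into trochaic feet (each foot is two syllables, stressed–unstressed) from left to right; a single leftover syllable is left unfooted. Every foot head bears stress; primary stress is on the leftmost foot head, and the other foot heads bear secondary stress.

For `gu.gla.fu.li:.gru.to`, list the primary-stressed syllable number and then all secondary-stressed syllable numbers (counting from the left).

primary 1, secondary 3, 5

Parse left to right into trochaic (ˈσσ) feet: (ˈgu.gla) (ˈfu.li:) (ˈgru.to).
Foot heads (stressed positions): 1, 3, 5.
End Rule Leftmost: primary stress on the leftmost head = syllable 1.
Secondary stress on 3, 5: ˈgu.gla.ˌfu.li:.ˌgru.to.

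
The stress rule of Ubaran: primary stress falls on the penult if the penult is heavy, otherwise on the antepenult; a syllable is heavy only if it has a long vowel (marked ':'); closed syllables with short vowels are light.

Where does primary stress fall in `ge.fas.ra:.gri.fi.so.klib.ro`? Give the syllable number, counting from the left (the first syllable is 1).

6

Weights: 6 so L, 7 klib L, 8 ro L.
The penult (syllable 7, klib) is light, so stress falls on the antepenult (syllable 6, so).
Primary stress: syllable 6 → ge.fas.ra:.gri.fi.ˈso.klib.ro.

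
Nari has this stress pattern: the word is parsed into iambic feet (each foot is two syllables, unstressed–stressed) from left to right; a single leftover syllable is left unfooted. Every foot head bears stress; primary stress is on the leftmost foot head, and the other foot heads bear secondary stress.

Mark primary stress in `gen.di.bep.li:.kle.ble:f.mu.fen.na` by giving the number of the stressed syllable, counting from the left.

Parse left to right into iambic (σˈσ) feet: (gen.ˈdi) (bep.ˈli:) (kle.ˈble:f) (mu.ˈfen) na. Syllable 9 is left unfooted.
Foot heads (stressed positions): 2, 4, 6, 8.
End Rule Leftmost: primary stress on the leftmost head = syllable 2.
Primary stress: syllable 2 → gen.ˈdi.bep.li:.kle.ble:f.mu.fen.na.

2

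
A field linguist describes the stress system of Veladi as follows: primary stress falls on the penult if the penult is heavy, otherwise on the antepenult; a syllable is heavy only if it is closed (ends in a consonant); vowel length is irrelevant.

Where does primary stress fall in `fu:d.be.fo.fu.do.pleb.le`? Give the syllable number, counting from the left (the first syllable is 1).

6

Weights: 5 do L, 6 pleb H, 7 le L.
The penult (syllable 6, pleb) is heavy, so it takes stress.
Primary stress: syllable 6 → fu:d.be.fo.fu.do.ˈpleb.le.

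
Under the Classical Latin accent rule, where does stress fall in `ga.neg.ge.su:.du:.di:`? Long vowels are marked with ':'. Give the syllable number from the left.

Classical Latin: stress the penult if heavy (long vowel or closed), else the antepenult.
Weights: 4 su: H, 5 du: H, 6 di: H.
The penult (syllable 5, du:) is heavy, so it takes stress.
Stress on syllable 5: ga.neg.ge.su:.ˈdu:.di:.

5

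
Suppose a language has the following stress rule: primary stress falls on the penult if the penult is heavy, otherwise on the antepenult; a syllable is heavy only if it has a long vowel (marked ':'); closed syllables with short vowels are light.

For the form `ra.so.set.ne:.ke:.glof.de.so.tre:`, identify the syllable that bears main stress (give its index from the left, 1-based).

Weights: 7 de L, 8 so L, 9 tre: H.
The penult (syllable 8, so) is light, so stress falls on the antepenult (syllable 7, de).
Primary stress: syllable 7 → ra.so.set.ne:.ke:.glof.ˈde.so.tre:.

7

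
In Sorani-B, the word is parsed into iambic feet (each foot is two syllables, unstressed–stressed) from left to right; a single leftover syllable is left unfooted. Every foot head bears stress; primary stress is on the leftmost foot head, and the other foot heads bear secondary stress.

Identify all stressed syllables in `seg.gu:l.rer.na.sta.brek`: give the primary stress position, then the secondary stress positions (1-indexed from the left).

primary 2, secondary 4, 6

Parse left to right into iambic (σˈσ) feet: (seg.ˈgu:l) (rer.ˈna) (sta.ˈbrek).
Foot heads (stressed positions): 2, 4, 6.
End Rule Leftmost: primary stress on the leftmost head = syllable 2.
Secondary stress on 4, 6: seg.ˈgu:l.rer.ˌna.sta.ˌbrek.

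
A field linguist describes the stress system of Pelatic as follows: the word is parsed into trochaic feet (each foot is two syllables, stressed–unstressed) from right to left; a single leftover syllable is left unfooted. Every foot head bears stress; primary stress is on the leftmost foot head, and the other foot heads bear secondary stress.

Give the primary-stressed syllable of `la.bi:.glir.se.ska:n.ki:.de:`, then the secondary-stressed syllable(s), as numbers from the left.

Parse right to left into trochaic (ˈσσ) feet: la (ˈbi:.glir) (ˈse.ska:n) (ˈki:.de:). Syllable 1 is left unfooted.
Foot heads (stressed positions): 2, 4, 6.
End Rule Leftmost: primary stress on the leftmost head = syllable 2.
Secondary stress on 4, 6: la.ˈbi:.glir.ˌse.ska:n.ˌki:.de:.

primary 2, secondary 4, 6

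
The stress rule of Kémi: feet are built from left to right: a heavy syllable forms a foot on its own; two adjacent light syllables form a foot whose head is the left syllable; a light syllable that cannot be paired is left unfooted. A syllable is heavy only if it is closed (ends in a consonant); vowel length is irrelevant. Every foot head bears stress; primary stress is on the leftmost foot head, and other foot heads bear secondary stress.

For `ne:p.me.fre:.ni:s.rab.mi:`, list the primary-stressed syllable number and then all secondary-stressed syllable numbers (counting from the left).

Weights: 1 ne:p H, 2 me L, 3 fre: L, 4 ni:s H, 5 rab H, 6 mi: L.
Parse left to right (heavy = foot alone; LL = one foot; stranded L unfooted): (ˈne:p) (ˈme.fre:) (ˈni:s) (ˈrab) mi:.
Foot heads: 1, 2, 4, 5.
Primary stress on the leftmost head = syllable 1.
Secondary stress on 2, 4, 5: ˈne:p.ˌme.fre:.ˌni:s.ˌrab.mi:.

primary 1, secondary 2, 4, 5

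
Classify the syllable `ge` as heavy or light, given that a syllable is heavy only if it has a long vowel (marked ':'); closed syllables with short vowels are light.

`ge`: short vowel, open (no coda). Short vowel → light.

light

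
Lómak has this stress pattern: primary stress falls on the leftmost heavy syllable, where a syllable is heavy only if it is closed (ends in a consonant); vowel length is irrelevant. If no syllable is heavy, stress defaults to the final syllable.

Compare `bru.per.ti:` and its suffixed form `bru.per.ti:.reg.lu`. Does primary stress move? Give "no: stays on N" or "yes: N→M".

Base `bru.per.ti:` (3 syllables):
  Weights: 1 bru L, 2 per H, 3 ti: L.
  Heavy syllables in the domain: 2. The leftmost is syllable 2 (per).
  → primary stress on syllable 2.
Suffixed `bru.per.ti:.reg.lu` (5 syllables):
  Weights: 1 bru L, 2 per H, 3 ti: L, 4 reg H, 5 lu L.
  Heavy syllables in the domain: 2, 4. The leftmost is syllable 2 (per).
  → primary stress on syllable 2.

no: stays on 2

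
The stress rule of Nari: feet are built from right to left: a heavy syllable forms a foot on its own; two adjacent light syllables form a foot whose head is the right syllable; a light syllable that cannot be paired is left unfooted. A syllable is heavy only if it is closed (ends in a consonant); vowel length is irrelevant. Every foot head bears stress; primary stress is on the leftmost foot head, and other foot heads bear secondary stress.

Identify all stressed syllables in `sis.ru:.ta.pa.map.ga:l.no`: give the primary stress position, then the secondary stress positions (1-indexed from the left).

Weights: 1 sis H, 2 ru: L, 3 ta L, 4 pa L, 5 map H, 6 ga:l H, 7 no L.
Parse right to left (heavy = foot alone; LL = one foot; stranded L unfooted): (ˈsis) ru: (ta.ˈpa) (ˈmap) (ˈga:l) no.
Foot heads: 1, 4, 5, 6.
Primary stress on the leftmost head = syllable 1.
Secondary stress on 4, 5, 6: ˈsis.ru:.ta.ˌpa.ˌmap.ˌga:l.no.

primary 1, secondary 4, 5, 6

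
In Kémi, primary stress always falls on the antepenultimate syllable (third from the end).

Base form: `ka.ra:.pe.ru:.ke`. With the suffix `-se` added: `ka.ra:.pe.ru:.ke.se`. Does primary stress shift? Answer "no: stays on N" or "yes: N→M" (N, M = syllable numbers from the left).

Base `ka.ra:.pe.ru:.ke` (5 syllables):
  The word has 5 syllables; the antepenultimate syllable (third from the end) is syllable 3 (pe).
  → primary stress on syllable 3.
Suffixed `ka.ra:.pe.ru:.ke.se` (6 syllables):
  The word has 6 syllables; the antepenultimate syllable (third from the end) is syllable 4 (ru:).
  → primary stress on syllable 4.

yes: 3→4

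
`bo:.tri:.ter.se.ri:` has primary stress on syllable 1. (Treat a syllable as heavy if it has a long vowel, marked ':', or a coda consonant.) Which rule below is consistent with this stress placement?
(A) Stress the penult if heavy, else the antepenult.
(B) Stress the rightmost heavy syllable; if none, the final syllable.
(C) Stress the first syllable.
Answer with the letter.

Rule A → syllable 3 (observed: 1).
Rule B → syllable 5 (observed: 1).
Rule C → syllable 1 ✓.

C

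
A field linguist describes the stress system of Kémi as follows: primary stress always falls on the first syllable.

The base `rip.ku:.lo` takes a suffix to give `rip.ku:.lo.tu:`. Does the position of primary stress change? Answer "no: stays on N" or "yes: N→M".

no: stays on 1

Base `rip.ku:.lo` (3 syllables):
  The word has 3 syllables; the first syllable is syllable 1 (rip).
  → primary stress on syllable 1.
Suffixed `rip.ku:.lo.tu:` (4 syllables):
  The word has 4 syllables; the first syllable is syllable 1 (rip).
  → primary stress on syllable 1.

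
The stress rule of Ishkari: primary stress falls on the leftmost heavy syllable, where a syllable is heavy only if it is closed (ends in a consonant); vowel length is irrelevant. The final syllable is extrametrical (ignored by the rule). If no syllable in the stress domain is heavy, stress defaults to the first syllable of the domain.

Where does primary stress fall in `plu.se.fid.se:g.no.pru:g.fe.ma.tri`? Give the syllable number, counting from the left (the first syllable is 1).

3

The final syllable (9, tri) is extrametrical; the stress domain is syllables 1–8.
Weights: 1 plu L, 2 se L, 3 fid H, 4 se:g H, 5 no L, 6 pru:g H, 7 fe L, 8 ma L.
Heavy syllables in the domain: 3, 4, 6. The leftmost is syllable 3 (fid).
Primary stress: syllable 3 → plu.se.ˈfid.se:g.no.pru:g.fe.ma.tri.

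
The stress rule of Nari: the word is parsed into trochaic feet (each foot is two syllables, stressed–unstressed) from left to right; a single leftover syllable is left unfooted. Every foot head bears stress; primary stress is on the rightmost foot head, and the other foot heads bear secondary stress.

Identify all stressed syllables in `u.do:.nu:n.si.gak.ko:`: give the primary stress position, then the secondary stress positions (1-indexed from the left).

Parse left to right into trochaic (ˈσσ) feet: (ˈu.do:) (ˈnu:n.si) (ˈgak.ko:).
Foot heads (stressed positions): 1, 3, 5.
End Rule Rightmost: primary stress on the rightmost head = syllable 5.
Secondary stress on 1, 3: ˌu.do:.ˌnu:n.si.ˈgak.ko:.

primary 5, secondary 1, 3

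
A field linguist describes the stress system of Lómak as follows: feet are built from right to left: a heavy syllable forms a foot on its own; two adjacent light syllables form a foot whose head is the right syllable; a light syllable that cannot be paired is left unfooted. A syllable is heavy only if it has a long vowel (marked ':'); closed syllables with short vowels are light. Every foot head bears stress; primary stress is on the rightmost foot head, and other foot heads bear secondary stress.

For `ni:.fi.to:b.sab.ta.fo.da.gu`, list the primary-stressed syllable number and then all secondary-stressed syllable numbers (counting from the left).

Weights: 1 ni: H, 2 fi L, 3 to:b H, 4 sab L, 5 ta L, 6 fo L, 7 da L, 8 gu L.
Parse right to left (heavy = foot alone; LL = one foot; stranded L unfooted): (ˈni:) fi (ˈto:b) sab (ta.ˈfo) (da.ˈgu).
Foot heads: 1, 3, 6, 8.
Primary stress on the rightmost head = syllable 8.
Secondary stress on 1, 3, 6: ˌni:.fi.ˌto:b.sab.ta.ˌfo.da.ˈgu.

primary 8, secondary 1, 3, 6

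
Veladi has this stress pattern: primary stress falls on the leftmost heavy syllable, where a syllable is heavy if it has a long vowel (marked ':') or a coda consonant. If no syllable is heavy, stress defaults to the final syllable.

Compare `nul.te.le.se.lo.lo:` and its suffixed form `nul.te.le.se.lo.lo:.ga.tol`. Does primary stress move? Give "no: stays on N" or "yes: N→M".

no: stays on 1

Base `nul.te.le.se.lo.lo:` (6 syllables):
  Weights: 1 nul H, 2 te L, 3 le L, 4 se L, 5 lo L, 6 lo: H.
  Heavy syllables in the domain: 1, 6. The leftmost is syllable 1 (nul).
  → primary stress on syllable 1.
Suffixed `nul.te.le.se.lo.lo:.ga.tol` (8 syllables):
  Weights: 1 nul H, 2 te L, 3 le L, 4 se L, 5 lo L, 6 lo: H, 7 ga L, 8 tol H.
  Heavy syllables in the domain: 1, 6, 8. The leftmost is syllable 1 (nul).
  → primary stress on syllable 1.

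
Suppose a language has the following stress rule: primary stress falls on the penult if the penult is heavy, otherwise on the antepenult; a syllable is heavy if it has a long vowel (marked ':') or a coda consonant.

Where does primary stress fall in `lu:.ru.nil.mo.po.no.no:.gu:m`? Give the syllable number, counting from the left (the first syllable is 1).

7

Weights: 6 no L, 7 no: H, 8 gu:m H.
The penult (syllable 7, no:) is heavy, so it takes stress.
Primary stress: syllable 7 → lu:.ru.nil.mo.po.no.ˈno:.gu:m.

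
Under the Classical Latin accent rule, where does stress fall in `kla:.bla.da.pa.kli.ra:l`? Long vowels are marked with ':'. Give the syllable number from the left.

Classical Latin: stress the penult if heavy (long vowel or closed), else the antepenult.
Weights: 4 pa L, 5 kli L, 6 ra:l H.
The penult (syllable 5, kli) is light, so stress falls on the antepenult (syllable 4, pa).
Stress on syllable 4: kla:.bla.da.ˈpa.kli.ra:l.

4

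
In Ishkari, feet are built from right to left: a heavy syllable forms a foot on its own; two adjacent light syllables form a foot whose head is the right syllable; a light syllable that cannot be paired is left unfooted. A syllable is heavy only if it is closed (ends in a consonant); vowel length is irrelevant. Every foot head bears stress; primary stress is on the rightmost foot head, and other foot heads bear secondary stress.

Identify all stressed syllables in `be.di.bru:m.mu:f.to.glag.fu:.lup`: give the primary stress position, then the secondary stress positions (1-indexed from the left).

primary 8, secondary 2, 3, 4, 6

Weights: 1 be L, 2 di L, 3 bru:m H, 4 mu:f H, 5 to L, 6 glag H, 7 fu: L, 8 lup H.
Parse right to left (heavy = foot alone; LL = one foot; stranded L unfooted): (be.ˈdi) (ˈbru:m) (ˈmu:f) to (ˈglag) fu: (ˈlup).
Foot heads: 2, 3, 4, 6, 8.
Primary stress on the rightmost head = syllable 8.
Secondary stress on 2, 3, 4, 6: be.ˌdi.ˌbru:m.ˌmu:f.to.ˌglag.fu:.ˈlup.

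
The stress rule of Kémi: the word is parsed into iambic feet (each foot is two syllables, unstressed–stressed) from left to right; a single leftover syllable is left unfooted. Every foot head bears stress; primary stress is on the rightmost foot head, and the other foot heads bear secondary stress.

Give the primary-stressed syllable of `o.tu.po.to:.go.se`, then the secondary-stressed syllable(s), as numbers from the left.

primary 6, secondary 2, 4

Parse left to right into iambic (σˈσ) feet: (o.ˈtu) (po.ˈto:) (go.ˈse).
Foot heads (stressed positions): 2, 4, 6.
End Rule Rightmost: primary stress on the rightmost head = syllable 6.
Secondary stress on 2, 4: o.ˌtu.po.ˌto:.go.ˈse.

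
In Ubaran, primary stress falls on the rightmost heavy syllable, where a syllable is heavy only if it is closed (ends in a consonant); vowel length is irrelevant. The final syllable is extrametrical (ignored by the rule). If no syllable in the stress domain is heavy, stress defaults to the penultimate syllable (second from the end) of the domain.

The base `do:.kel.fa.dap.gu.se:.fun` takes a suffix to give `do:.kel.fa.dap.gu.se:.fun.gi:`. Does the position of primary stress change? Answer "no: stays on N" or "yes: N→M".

yes: 4→7

Base `do:.kel.fa.dap.gu.se:.fun` (7 syllables):
  The final syllable (7, fun) is extrametrical; the stress domain is syllables 1–6.
  Weights: 1 do: L, 2 kel H, 3 fa L, 4 dap H, 5 gu L, 6 se: L.
  Heavy syllables in the domain: 2, 4. The rightmost is syllable 4 (dap).
  → primary stress on syllable 4.
Suffixed `do:.kel.fa.dap.gu.se:.fun.gi:` (8 syllables):
  The final syllable (8, gi:) is extrametrical; the stress domain is syllables 1–7.
  Weights: 1 do: L, 2 kel H, 3 fa L, 4 dap H, 5 gu L, 6 se: L, 7 fun H.
  Heavy syllables in the domain: 2, 4, 7. The rightmost is syllable 7 (fun).
  → primary stress on syllable 7.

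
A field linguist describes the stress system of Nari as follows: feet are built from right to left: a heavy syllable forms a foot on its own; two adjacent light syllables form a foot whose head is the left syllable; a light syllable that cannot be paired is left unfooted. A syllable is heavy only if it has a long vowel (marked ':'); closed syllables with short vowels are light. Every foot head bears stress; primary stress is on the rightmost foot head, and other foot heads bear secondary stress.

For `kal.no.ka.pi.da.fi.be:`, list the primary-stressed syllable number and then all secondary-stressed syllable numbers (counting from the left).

Weights: 1 kal L, 2 no L, 3 ka L, 4 pi L, 5 da L, 6 fi L, 7 be: H.
Parse right to left (heavy = foot alone; LL = one foot; stranded L unfooted): (ˈkal.no) (ˈka.pi) (ˈda.fi) (ˈbe:).
Foot heads: 1, 3, 5, 7.
Primary stress on the rightmost head = syllable 7.
Secondary stress on 1, 3, 5: ˌkal.no.ˌka.pi.ˌda.fi.ˈbe:.

primary 7, secondary 1, 3, 5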